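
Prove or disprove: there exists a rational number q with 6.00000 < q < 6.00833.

q = 727/121

Scale by 121: the interval becomes (726.00000, 727.00793), which contains the integer 727.
Hence 727/121 is a rational number with 6.00000 < 727/121 < 6.00833.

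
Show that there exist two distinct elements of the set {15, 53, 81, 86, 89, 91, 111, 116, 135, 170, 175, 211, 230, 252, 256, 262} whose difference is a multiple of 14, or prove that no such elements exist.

Reduce each element mod 14: 15↦1, 53↦11, 81↦11, 86↦2, 89↦5, 91↦7, 111↦13, 116↦4, 135↦9, 170↦2, 175↦7, 211↦1, 230↦6, 252↦0, 256↦4, 262↦10. The residue 1 repeats (at 15 and 211), and 211 − 15 = 196 = 14·14.

15 and 211 are such a pair.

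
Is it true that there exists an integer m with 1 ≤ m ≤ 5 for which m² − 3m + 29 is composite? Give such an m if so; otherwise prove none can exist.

m = 2

At m = 2: 2² − 3·2 + 29 = 27 = 3·9, which is composite.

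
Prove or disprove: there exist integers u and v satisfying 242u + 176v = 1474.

u = 1, v = 7

gcd(242, 176) = 22, and 22 divides 1474, so integer solutions exist.
Dividing through by 22 reduces the equation to 11u + 8v = 67.
Euclidean algorithm: 11 = 1·8 + 3, 8 = 2·3 + 2, 3 = 1·2 + 1, 2 = 2·1 + 0.
Back-substituting, 1 = 3 − 1·2 = 3 − (8 − 2·3) = −8 + 3·3 = −8 + 3·(11 − 1·8) = 3·11 − 4·8; that is, 11·3 + 8·(-4) = 1.
Times 67: 11·201 + 8·(-268) = 67, so (201, -268) solves it.
Shifting by a multiple of (8, −11) keeps it a solution: u = 201 − 25·8 = 1, v = -268 + 25·11 = 7.
Check: 242·1 + 176·7 = 242 + 1232 = 1474. ✓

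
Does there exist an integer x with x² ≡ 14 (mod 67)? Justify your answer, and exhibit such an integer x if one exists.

x = 9 works: 9² = 81, and 81 − 14 = 67 = 1·67.

x = 9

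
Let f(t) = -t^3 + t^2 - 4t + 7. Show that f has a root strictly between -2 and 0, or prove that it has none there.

No.

f(-2) = 27 and f(0) = 7, both positive.
f'(t) = -3t^2 + 2t - 4 has discriminant 2² − 4·(-3)·(-4) = -44 < 0, so f' has no real roots and is negative for every real t.
So f is strictly decreasing; between -2 and 0 its values lie between f(-2) = 27 and f(0) = 7, all positive. Therefore f has no root in (-2, 0).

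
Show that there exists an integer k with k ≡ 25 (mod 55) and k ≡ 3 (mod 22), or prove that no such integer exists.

The moduli are not coprime: gcd(55, 22) = 11. Compatibility requires 11 ∣ (3 − 25) = -22, which holds, so solutions exist.
In fact k = 25 itself already satisfies 25 mod 22 = 3.
Check: 25 mod 55 = 25, 25 mod 22 = 3. ✓

k = 25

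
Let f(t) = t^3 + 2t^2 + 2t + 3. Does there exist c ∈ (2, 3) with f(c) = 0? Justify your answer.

f has no root in that interval.

Evaluate at the endpoints: f(2) = 23, f(3) = 54 — same sign (positive).
f'(t) = 3t^2 + 4t + 2 has discriminant 4² − 4·3·2 = -8 < 0, so f' has no real roots and is positive for every real t.
So f is strictly increasing; between 2 and 3 its values lie between f(2) = 23 and f(3) = 54, all positive. Therefore f has no root in (2, 3).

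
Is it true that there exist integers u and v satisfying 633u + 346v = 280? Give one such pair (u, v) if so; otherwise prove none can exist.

u = 136, v = -248

Since gcd(633, 346) = 1, every integer is an integer combination of 633 and 346.
Euclidean algorithm: 633 = 1·346 + 287, 346 = 1·287 + 59, 287 = 4·59 + 51, 59 = 1·51 + 8, 51 = 6·8 + 3, 8 = 2·3 + 2, 3 = 1·2 + 1, 2 = 2·1 + 0.
Working back up the chain: 1 = 3 − 1·2 = 3 − (8 − 2·3) = −8 + 3·3 = −8 + 3·(51 − 6·8) = 3·51 − 19·8 = 3·51 − 19·(59 − 1·51) = −19·59 + 22·51 = −19·59 + 22·(287 − 4·59) = 22·287 − 107·59 = 22·287 − 107·(346 − 1·287) = −107·346 + 129·287 = −107·346 + 129·(633 − 1·346) = 129·633 − 236·346. So 633·129 + 346·(-236) = 1.
Times 280: 633·36120 + 346·(-66080) = 280, so (36120, -66080) solves it.
Subtracting 104·346 from u and adding 104·633 to v gives the tidier solution (136, -248).
Indeed 633·136 + 346·(-248) = 86088 − 85808 = 280.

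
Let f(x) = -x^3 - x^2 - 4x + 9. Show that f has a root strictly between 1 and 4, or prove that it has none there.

Yes, f has a root in the interval.

f(1) = 3 and f(4) = -87, which have opposite signs.
f is continuous everywhere (it is a polynomial), in particular on [1, 4].
By the Intermediate Value Theorem f must vanish at some point of (1, 4).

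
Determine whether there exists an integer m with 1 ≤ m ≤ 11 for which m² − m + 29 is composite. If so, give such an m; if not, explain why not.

At m = 10: 10² − 10 + 29 = 119 = 7·17, which is composite.

m = 10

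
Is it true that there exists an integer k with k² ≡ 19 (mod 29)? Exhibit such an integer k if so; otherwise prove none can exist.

There is no such integer.

29 is prime, so by Euler's criterion 19 is a square mod 29 iff 19^((29−1)/2) = 19^14 ≡ 1 (mod 29).
Repeated squaring mod 29: 19^2 = 361 ≡ 13; 19^4 ≡ 13² = 169 ≡ 24; 19^8 ≡ 24² = 576 ≡ 25.
Since 14 = 8 + 4 + 2, 19^14 ≡ 25 · 24 · 13; multiplying out mod 29: 25·24 = 600 ≡ 20, then 20·13 = 260 ≡ 28. Thus 19^14 ≡ 28 ≡ −1 (mod 29).
By Euler's criterion 19 is a quadratic non-residue mod 29: no k satisfies k² ≡ 19 (mod 29).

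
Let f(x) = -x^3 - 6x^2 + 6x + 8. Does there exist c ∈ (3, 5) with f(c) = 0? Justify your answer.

The endpoint values f(3) = -55 and f(5) = -237 are both negative. Claim: f(x) < 0 for every x in (3, 5).
Shift to the endpoint 3: with x = 3 + u (0 < u < 2), one computes f(3 + u) = -u^3 - 15u^2 - 57u - 55.
The nonzero coefficients here are all negative, so for u > 0 every term is negative (or zero), and the constant term -55 is strictly negative.
Therefore f(x) < 0 throughout (3, 5), and f has no zero there.

No.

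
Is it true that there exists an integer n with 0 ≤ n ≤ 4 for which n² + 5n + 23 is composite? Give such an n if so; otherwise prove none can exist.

No such integer n in that range exists.

The values for n = 0, 1, …, 4 are 23, 29, 37, 47, 59, and each of these is prime.
So no value in the range makes the expression composite.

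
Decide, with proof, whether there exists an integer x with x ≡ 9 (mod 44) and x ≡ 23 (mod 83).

x = 3177

gcd(44, 83) = 1, so the Chinese Remainder Theorem guarantees exactly one residue class mod 3652 satisfying both.
Any solution of the first congruence is x = 9 + 44t; substituting into the second, 44t ≡ 23 − 9 ≡ 14 (mod 83).
Invert 44 mod 83 by the Euclidean algorithm: 83 = 1·44 + 39, 44 = 1·39 + 5, 39 = 7·5 + 4, 5 = 1·4 + 1, 4 = 4·1 + 0; back-substituting, 1 = 5 − 1·4 = 5 − (39 − 7·5) = −39 + 8·5 = −39 + 8·(44 − 1·39) = 8·44 − 9·39 = 8·44 − 9·(83 − 1·44) = −9·83 + 17·44. Hence 44·17 ≡ 1, so 44⁻¹ ≡ 17 (mod 83).
Multiplying by 17: t ≡ 17·14 = 238 ≡ 72 (mod 83).
Taking t = 72 gives x = 9 + 44·72 = 3177.
Indeed 3177 ≡ 9 (mod 44) and 3177 ≡ 23 (mod 83).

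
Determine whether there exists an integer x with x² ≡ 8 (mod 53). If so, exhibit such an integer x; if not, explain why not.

53 is prime, so by Euler's criterion 8 is a square mod 53 iff 8^((53−1)/2) = 8^26 ≡ 1 (mod 53).
Repeated squaring mod 53: 8^2 = 64 ≡ 11; 8^4 ≡ 11² = 121 ≡ 15; 8^8 ≡ 15² = 225 ≡ 13; 8^16 ≡ 13² = 169 ≡ 10.
Since 26 = 16 + 8 + 2, 8^26 ≡ 10 · 13 · 11; multiplying out mod 53: 10·13 = 130 ≡ 24, then 24·11 = 264 ≡ 52. Thus 8^26 ≡ 52 ≡ −1 (mod 53).
The value −1 means 8 is a non-residue modulo 53, so x² ≡ 8 (mod 53) is impossible.

There is no such integer.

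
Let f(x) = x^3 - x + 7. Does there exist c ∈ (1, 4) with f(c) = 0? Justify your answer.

The endpoint values f(1) = 7 and f(4) = 67 are both positive. Claim: f(x) > 0 for every x in (1, 4).
Shift to the endpoint 1: with x = 1 + u (0 < u < 3), one computes f(1 + u) = u^3 + 3u^2 + 2u + 7.
The nonzero coefficients here are all positive, so for u > 0 every term is positive (or zero), and the constant term 7 is strictly positive.
So f is strictly positive on (1, 4); no root exists in the interval.

No.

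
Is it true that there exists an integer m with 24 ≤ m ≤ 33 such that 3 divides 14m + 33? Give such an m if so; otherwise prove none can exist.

m = 24

Try m = 24: 14·24 + 33 = 369 = 123·3, which is divisible by 3.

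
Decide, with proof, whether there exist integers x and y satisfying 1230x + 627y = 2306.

Both 1230 and 627 are divisible by gcd(1230, 627) = 3, hence so is any combination 1230x + 627y.
But 2306 is not a multiple of 3 (it leaves remainder 2).
Therefore 1230x + 627y = 2306 has no solution in integers.

No such integers exist.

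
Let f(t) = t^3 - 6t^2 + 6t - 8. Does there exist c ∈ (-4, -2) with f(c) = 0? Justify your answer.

f(-4) = -192 and f(-2) = -52, both negative, so a sign-change argument is unavailable; we show f keeps this sign on the whole interval.
Substitute t = -2 − u, where 0 < u < 2 on the interval. Expanding, f(-2 − u) = -u^3 - 12u^2 - 42u - 52.
The nonzero coefficients here are all negative, so for u > 0 every term is negative (or zero), and the constant term -52 is strictly negative.
So f is strictly negative on (-4, -2); no root exists in the interval.

No.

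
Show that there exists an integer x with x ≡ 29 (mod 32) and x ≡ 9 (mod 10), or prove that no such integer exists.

Here gcd(32, 10) = 2, and both 29 and 9 leave remainder 1 mod 2, so the system is consistent.
The smallest candidate x = 29 works directly: 29 ≡ 9 (mod 10).
Verify: 29 = 0·32 + 29 and 29 = 2·10 + 9. ✓

x = 29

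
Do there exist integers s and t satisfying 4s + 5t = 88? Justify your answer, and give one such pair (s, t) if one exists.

s = 2, t = 16

4 and 5 are coprime, so 4s + 5t ranges over all of ℤ.
Dividing repeatedly: 5 = 1·4 + 1, 4 = 4·1 + 0.
Back-substituting, 1 = 5 − 1·4; that is, 4·(-1) + 5·1 = 1.
Times 88: 4·(-88) + 5·88 = 88, so (-88, 88) solves it.
Shifting by a multiple of (5, −4) keeps it a solution: s = -88 + 18·5 = 2, t = 88 − 18·4 = 16.
Check: 4·2 + 5·16 = 8 + 80 = 88. ✓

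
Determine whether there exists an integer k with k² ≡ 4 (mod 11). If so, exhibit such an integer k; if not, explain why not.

k = 2

Take k = 2. Then 2² = 4, and since 0 ≤ 4 < 11 this is already reduced: 2² ≡ 4 (mod 11).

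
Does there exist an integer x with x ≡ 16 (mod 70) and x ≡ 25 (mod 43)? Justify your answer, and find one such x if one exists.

Since 70 and 43 share no common factor, CRT says the pair of congruences has a solution (unique mod 3010).
Write x = 16 + 70t and require 16 + 70t ≡ 25 (mod 43), i.e. 70t ≡ 9 (mod 43).
70 ≡ 27 (mod 43), so this reads 27t ≡ 9 (mod 43). Since 27·8 = 216 = 5·43 + 1, the inverse of 27 mod 43 is 8.
Therefore t ≡ 8·9 = 72 ≡ 29 (mod 43).
Taking t = 29 gives x = 16 + 70·29 = 2046.
Check: 2046 mod 70 = 16, 2046 mod 43 = 25. ✓

x = 2046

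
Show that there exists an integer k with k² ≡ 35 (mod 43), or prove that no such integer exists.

Take k = 11. Then 11² = 121 = 2·43 + 35, so 11² ≡ 35 (mod 43).

k = 11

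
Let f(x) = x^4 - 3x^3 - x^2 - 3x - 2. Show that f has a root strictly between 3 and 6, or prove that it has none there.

f(3) = -20 and f(6) = 592, which have opposite signs.
As a polynomial, f is continuous on every closed interval.
By the Intermediate Value Theorem f must vanish at some point of (3, 6).

Such a root exists.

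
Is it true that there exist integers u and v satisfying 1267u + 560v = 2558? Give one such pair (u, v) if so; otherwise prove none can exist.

Both 1267 and 560 are divisible by gcd(1267, 560) = 7, hence so is any combination 1267u + 560v.
But 2558 is not a multiple of 7 (it leaves remainder 3).
Hence no integers u, v satisfy the equation.

No such integers exist.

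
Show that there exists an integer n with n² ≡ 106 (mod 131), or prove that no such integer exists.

No such integer exists.

131 is prime, so by Euler's criterion 106 is a square mod 131 iff 106^((131−1)/2) = 106^65 ≡ 1 (mod 131).
Squaring successively (mod 131): 106^2 = 11236 ≡ 101; 106^4 ≡ 101² = 10201 ≡ 114; 106^8 ≡ 114² = 12996 ≡ 27; 106^16 ≡ 27² = 729 ≡ 74; 106^32 ≡ 74² = 5476 ≡ 105; 106^64 ≡ 105² = 11025 ≡ 21.
Since 65 = 64 + 1, 106^65 ≡ 21 · 106; multiplying out mod 131: 21·106 = 2226 ≡ 130. Thus 106^65 ≡ 130 ≡ −1 (mod 131).
The value −1 means 106 is a non-residue modulo 131, so n² ≡ 106 (mod 131) is impossible.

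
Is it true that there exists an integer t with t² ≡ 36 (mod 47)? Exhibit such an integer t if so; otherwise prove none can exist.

t = 41 works: 41² = 1681, and 1681 − 36 = 1645 = 35·47.

t = 41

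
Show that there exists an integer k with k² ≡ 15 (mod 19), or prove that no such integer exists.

Computing k² mod 19 for k = 0, 1, …, 9 (enough, by the symmetry k ↦ 19 − k) gives 0, 1, 4, 9, 16, 6, 17, 11, 7, 5.
So the quadratic residues mod 19 are {0, 1, 4, 5, 6, 7, 9, 11, 16, 17}, and 15 is not among them.
Hence no integer k has k² ≡ 15 (mod 19).

No, no such integer exists.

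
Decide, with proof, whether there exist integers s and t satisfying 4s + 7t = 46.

s = 1, t = 6

4 and 7 are coprime, so 4s + 7t ranges over all of ℤ.
Dividing repeatedly: 7 = 1·4 + 3, 4 = 1·3 + 1, 3 = 3·1 + 0.
Unwinding: 1 = 4 − 1·3 = 4 − (7 − 1·4) = −7 + 2·4, i.e. 4·2 + 7·(-1) = 1.
Multiplying through by 46: s = 2·46 = 92, t = (-1)·46 = -46 is a solution.
The general solution is s = 92 + 7k, t = -46 − 4k; taking k = -13 gives the smaller pair s = 1, t = 6.
Check: 4·1 + 7·6 = 4 + 42 = 46. ✓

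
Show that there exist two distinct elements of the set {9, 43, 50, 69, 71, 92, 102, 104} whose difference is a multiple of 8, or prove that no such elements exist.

No, no such pair exists.

Residues mod 8: 9↦1, 43↦3, 50↦2, 69↦5, 71↦7, 92↦4, 102↦6, 104↦0.
These 8 residues are pairwise different, hence no difference of two elements is divisible by 8.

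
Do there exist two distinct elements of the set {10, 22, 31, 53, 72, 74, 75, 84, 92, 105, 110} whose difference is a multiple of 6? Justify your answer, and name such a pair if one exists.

Reduce each element mod 6: 10↦4, 22↦4, 31↦1, 53↦5, 72↦0, 74↦2, 75↦3, 84↦0, 92↦2, 105↦3, 110↦2. The residue 4 repeats (at 10 and 22), and 22 − 10 = 12 = 2·6.

10 and 22 are such a pair.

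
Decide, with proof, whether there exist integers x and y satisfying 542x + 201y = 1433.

x = 49, y = -125

542 and 201 are coprime, so 542x + 201y ranges over all of ℤ.
Euclidean algorithm: 542 = 2·201 + 140, 201 = 1·140 + 61, 140 = 2·61 + 18, 61 = 3·18 + 7, 18 = 2·7 + 4, 7 = 1·4 + 3, 4 = 1·3 + 1, 3 = 3·1 + 0.
Back-substituting, 1 = 4 − 1·3 = 4 − (7 − 1·4) = −7 + 2·4 = −7 + 2·(18 − 2·7) = 2·18 − 5·7 = 2·18 − 5·(61 − 3·18) = −5·61 + 17·18 = −5·61 + 17·(140 − 2·61) = 17·140 − 39·61 = 17·140 − 39·(201 − 1·140) = −39·201 + 56·140 = −39·201 + 56·(542 − 2·201) = 56·542 − 151·201; that is, 542·56 + 201·(-151) = 1.
Multiplying through by 1433: x = 56·1433 = 80248, y = (-151)·1433 = -216383 is a solution.
The general solution is x = 80248 + 201k, y = -216383 − 542k; taking k = -399 gives the smaller pair x = 49, y = -125.
Indeed 542·49 + 201·(-125) = 26558 − 25125 = 1433.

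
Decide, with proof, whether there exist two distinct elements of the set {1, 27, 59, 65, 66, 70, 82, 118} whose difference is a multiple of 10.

No, no such pair exists.

Residues mod 10: 1↦1, 27↦7, 59↦9, 65↦5, 66↦6, 70↦0, 82↦2, 118↦8.
These 8 residues are pairwise different, hence no difference of two elements is divisible by 10.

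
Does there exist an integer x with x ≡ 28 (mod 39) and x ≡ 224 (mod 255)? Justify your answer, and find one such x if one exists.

Reduce both congruences modulo 3, which divides 39 and 255: they say x ≡ 28 (mod 3) and x ≡ 224 (mod 3).
But 28 mod 3 = 1 while 224 mod 3 = 2, a contradiction.
So no integer satisfies both congruences.

There is no such integer.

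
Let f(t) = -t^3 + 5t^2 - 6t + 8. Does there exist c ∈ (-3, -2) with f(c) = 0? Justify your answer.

f(-3) = 98 and f(-2) = 48, both positive, so a sign-change argument is unavailable; we show f keeps this sign on the whole interval.
Substitute t = -2 − u, where 0 < u < 1 on the interval. Expanding, f(-2 − u) = u^3 + 11u^2 + 38u + 48.
The nonzero coefficients here are all positive, so for u > 0 every term is positive (or zero), and the constant term 48 is strictly positive.
Therefore f(t) > 0 throughout (-3, -2), and f has no zero there.

No such root exists.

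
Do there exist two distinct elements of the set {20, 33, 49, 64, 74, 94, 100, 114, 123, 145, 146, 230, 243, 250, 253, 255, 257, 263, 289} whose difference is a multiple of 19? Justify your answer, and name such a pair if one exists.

Residues mod 19: 20↦1, 33↦14, 49↦11, 64↦7, 74↦17, 94↦18, 100↦5, 114↦0, 123↦9, 145↦12, 146↦13, 230↦2, 243↦15, 250↦3, 253↦6, 255↦8, 257↦10, 263↦16, 289↦4.
All 19 residues are distinct, so no two elements differ by a multiple of 19.

No such pair exists.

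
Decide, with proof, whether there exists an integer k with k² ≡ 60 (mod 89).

Apply Euler's criterion with the prime 89: 60 is a quadratic residue iff 60^44 ≡ 1 (mod 89), and a non-residue iff it is ≡ −1.
Repeated squaring mod 89: 60^2 = 3600 ≡ 40; 60^4 ≡ 40² = 1600 ≡ 87; 60^8 ≡ 87² = 7569 ≡ 4; 60^16 ≡ 4² = 16 ≡ 16; 60^32 ≡ 16² = 256 ≡ 78.
Since 44 = 32 + 8 + 4, 60^44 ≡ 78 · 4 · 87; multiplying out mod 89: 78·4 = 312 ≡ 45, then 45·87 = 3915 ≡ 88. Thus 60^44 ≡ 88 ≡ −1 (mod 89).
The value −1 means 60 is a non-residue modulo 89, so k² ≡ 60 (mod 89) is impossible.

No, no such integer exists.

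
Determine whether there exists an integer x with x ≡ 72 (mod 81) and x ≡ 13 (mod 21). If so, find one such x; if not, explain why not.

There is no such integer.

Reduce both congruences modulo 3, which divides 81 and 21: they say x ≡ 72 (mod 3) and x ≡ 13 (mod 3).
However 72 ≡ 0 and 13 ≡ 1 (mod 3), and 0 ≠ 1.
Hence the system has no solution.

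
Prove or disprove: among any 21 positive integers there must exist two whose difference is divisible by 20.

Partition the integers by their residue mod 20; there are 20 classes.
Since 21 > 20, two of the 21 integers must share a residue class by the pigeonhole principle; call them a and b.
Then a ≡ b (mod 20), i.e. 20 ∣ (a − b).

True.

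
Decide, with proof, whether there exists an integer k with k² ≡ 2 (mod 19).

No such integer exists.

Since (19 − k)² ≡ k² (mod 19), it suffices to square k = 0, 1, …, 9: the residues are 0, 1, 4, 9, 16, 6, 17, 11, 7, 5.
The set of squares mod 19 is therefore {0, 1, 4, 5, 6, 7, 9, 11, 16, 17}, which does not contain 2.
Therefore k² ≡ 2 (mod 19) has no solution.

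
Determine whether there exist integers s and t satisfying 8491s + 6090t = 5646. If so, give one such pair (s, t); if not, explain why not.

There are no such integers.

gcd(8491, 6090) = 7, so every integer of the form 8491s + 6090t is a multiple of 7.
However 5646 leaves remainder 4 on division by 7.
Hence no integers s, t satisfy the equation.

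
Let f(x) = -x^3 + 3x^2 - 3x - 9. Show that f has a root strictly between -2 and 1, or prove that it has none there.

f(-2) = 17 and f(1) = -10, which have opposite signs.
f is continuous everywhere (it is a polynomial), in particular on [-2, 1].
By the Intermediate Value Theorem, f takes the value 0 somewhere in the open interval.

Such a root exists.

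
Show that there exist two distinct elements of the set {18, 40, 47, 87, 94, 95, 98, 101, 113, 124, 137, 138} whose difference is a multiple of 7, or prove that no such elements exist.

Yes: 18 and 95.

Both 18 and 95 leave remainder 4 on division by 7; their difference 77 = 11·7 is a multiple of 7.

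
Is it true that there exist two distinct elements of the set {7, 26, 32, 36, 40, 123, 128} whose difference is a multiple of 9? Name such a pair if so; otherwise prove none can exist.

No such pair exists.

Two integers differ by a multiple of 9 exactly when they have the same residue mod 9. The residues are 7↦7, 26↦8, 32↦5, 36↦0, 40↦4, 123↦6, 128↦2.
No residue repeats among the 7 elements, so no pair has difference ≡ 0 (mod 9).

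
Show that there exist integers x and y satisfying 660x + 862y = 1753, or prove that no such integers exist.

Both 660 and 862 are divisible by gcd(660, 862) = 2, hence so is any combination 660x + 862y.
However 1753 leaves remainder 1 on division by 2.
Hence no integers x, y satisfy the equation.

There are no such integers.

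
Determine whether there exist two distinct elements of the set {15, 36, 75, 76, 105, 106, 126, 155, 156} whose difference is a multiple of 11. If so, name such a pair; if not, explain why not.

No such pair exists.

Residues mod 11: 15↦4, 36↦3, 75↦9, 76↦10, 105↦6, 106↦7, 126↦5, 155↦1, 156↦2.
These 9 residues are pairwise different, hence no difference of two elements is divisible by 11.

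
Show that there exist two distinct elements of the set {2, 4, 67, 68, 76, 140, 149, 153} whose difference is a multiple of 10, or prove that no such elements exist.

No, no such pair exists.

Reduce each element modulo 10: 2↦2, 4↦4, 67↦7, 68↦8, 76↦6, 140↦0, 149↦9, 153↦3.
All 8 residues are distinct, so no two elements differ by a multiple of 10.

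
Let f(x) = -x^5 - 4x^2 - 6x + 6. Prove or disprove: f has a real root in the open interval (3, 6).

f(3) = -291 and f(6) = -7950, both negative, so a sign-change argument is unavailable; we show f keeps this sign on the whole interval.
Substitute x = 3 + u, where 0 < u < 3 on the interval. Expanding, f(3 + u) = -u^5 - 15u^4 - 90u^3 - 274u^2 - 435u - 291.
All 6 nonzero coefficients of this polynomial in u are negative; hence for u > 0 the value is a sum of negative terms (the constant -291 among them).
So f is strictly negative on (3, 6); no root exists in the interval.

No.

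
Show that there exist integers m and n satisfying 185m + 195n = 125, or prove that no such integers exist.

m = 7, n = -6

Since gcd(185, 195) = 5 and 125 = 5·25, Bézout's identity guarantees a solution.
Dividing through by 5 reduces the equation to 37m + 39n = 25.
Dividing repeatedly: 39 = 1·37 + 2, 37 = 18·2 + 1, 2 = 2·1 + 0.
Working back up the chain: 1 = 37 − 18·2 = 37 − 18·(39 − 1·37) = −18·39 + 19·37. So 37·19 + 39·(-18) = 1.
Scaling by 25 gives the particular solution (m, n) = (475, -450).
Shifting by a multiple of (39, −37) keeps it a solution: m = 475 − 12·39 = 7, n = -450 + 12·37 = -6.
Check: 185·7 + 195·(-6) = 1295 − 1170 = 125. ✓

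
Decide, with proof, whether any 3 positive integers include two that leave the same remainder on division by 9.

No, the set {29, 30, 31} is a counterexample.

Take the 3 consecutive integers 29, 30, 31: their residues mod 9 are all distinct because 3 ≤ 9.
So no two of them leave the same remainder on division by 9; the claim fails for this set.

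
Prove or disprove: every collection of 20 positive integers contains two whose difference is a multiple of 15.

True.

Each integer lies in one of the 15 residue classes modulo 15.
Placing 20 integers into 15 classes, some class receives at least two — say a and b.
Equal remainders mean a − b ≡ 0 (mod 15), so 15 divides their difference.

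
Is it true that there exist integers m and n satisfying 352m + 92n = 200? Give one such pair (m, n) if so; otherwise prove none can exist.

m = 22, n = -82

gcd(352, 92) = 4, and 4 divides 200, so integer solutions exist.
Dividing through by 4 reduces the equation to 88m + 23n = 50.
Run the Euclidean algorithm on 88 and 23: 88 = 3·23 + 19, 23 = 1·19 + 4, 19 = 4·4 + 3, 4 = 1·3 + 1, 3 = 3·1 + 0.
Working back up the chain: 1 = 4 − 1·3 = 4 − (19 − 4·4) = −19 + 5·4 = −19 + 5·(23 − 1·19) = 5·23 − 6·19 = 5·23 − 6·(88 − 3·23) = −6·88 + 23·23. So 88·(-6) + 23·23 = 1.
Multiplying through by 50: m = (-6)·50 = -300, n = 23·50 = 1150 is a solution.
The general solution is m = -300 + 23k, n = 1150 − 88k; taking k = 14 gives the smaller pair m = 22, n = -82.
Check: 352·22 + 92·(-82) = 7744 − 7544 = 200. ✓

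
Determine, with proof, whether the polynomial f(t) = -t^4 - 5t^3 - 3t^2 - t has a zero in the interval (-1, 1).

Yes, f has a root in the interval.

f(-1) = 2 and f(1) = -10, which have opposite signs.
f is continuous everywhere (it is a polynomial), in particular on [-1, 1].
By the Intermediate Value Theorem f must vanish at some point of (-1, 1).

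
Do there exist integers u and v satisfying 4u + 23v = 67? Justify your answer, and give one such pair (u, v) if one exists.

Since gcd(4, 23) = 1, every integer is an integer combination of 4 and 23.
Euclidean algorithm: 23 = 5·4 + 3, 4 = 1·3 + 1, 3 = 3·1 + 0.
Working back up the chain: 1 = 4 − 1·3 = 4 − (23 − 5·4) = −23 + 6·4. So 4·6 + 23·(-1) = 1.
Times 67: 4·402 + 23·(-67) = 67, so (402, -67) solves it.
Shifting by a multiple of (23, −4) keeps it a solution: u = 402 − 17·23 = 11, v = -67 + 17·4 = 1.
Indeed 4·11 + 23·1 = 44 + 23 = 67.

u = 11, v = 1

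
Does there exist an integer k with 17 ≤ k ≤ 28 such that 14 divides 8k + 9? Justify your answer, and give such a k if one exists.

No, no such integer k in that range exists.

For k = 17, 18, …, 28 the values of 8k + 9 modulo 14 are 5, 13, 7, 1, 9, 3, 11, 5, 13, 7, 1, 9 respectively.
None is 0, so 14 never divides 8k + 9 on this range.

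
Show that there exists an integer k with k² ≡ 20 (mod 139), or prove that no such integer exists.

k = 24 works: 24² = 576, and 576 − 20 = 556 = 4·139.

k = 24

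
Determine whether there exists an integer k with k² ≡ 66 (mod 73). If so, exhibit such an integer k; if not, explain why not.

73 is prime, so by Euler's criterion 66 is a square mod 73 iff 66^((73−1)/2) = 66^36 ≡ 1 (mod 73).
Squaring successively (mod 73): 66^2 = 4356 ≡ 49; 66^4 ≡ 49² = 2401 ≡ 65; 66^8 ≡ 65² = 4225 ≡ 64; 66^16 ≡ 64² = 4096 ≡ 8; 66^32 ≡ 8² = 64 ≡ 64.
Since 36 = 32 + 4, 66^36 ≡ 64 · 65; multiplying out mod 73: 64·65 = 4160 ≡ 72. Thus 66^36 ≡ 72 ≡ −1 (mod 73).
The value −1 means 66 is a non-residue modulo 73, so k² ≡ 66 (mod 73) is impossible.

There is no such integer.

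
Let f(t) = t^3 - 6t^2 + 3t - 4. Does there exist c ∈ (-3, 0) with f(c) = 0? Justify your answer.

f(-3) = -94 and f(0) = -4, both negative, so a sign-change argument is unavailable; we show f keeps this sign on the whole interval.
Substitute t = −u, where 0 < u < 3 on the interval. Expanding, f(−u) = -u^3 - 6u^2 - 3u - 4.
The nonzero coefficients here are all negative, so for u > 0 every term is negative (or zero), and the constant term -4 is strictly negative.
So f is strictly negative on (-3, 0); no root exists in the interval.

No such root exists.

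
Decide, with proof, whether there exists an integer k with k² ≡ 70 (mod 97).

k = 78

k = 78 works: 78² = 6084, and 6084 − 70 = 6014 = 62·97.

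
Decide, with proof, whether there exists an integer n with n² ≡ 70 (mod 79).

No such integer exists.

79 is prime, so by Euler's criterion 70 is a square mod 79 iff 70^((79−1)/2) = 70^39 ≡ 1 (mod 79).
Squaring successively (mod 79): 70^2 = 4900 ≡ 2; 70^4 ≡ 2² = 4 ≡ 4; 70^8 ≡ 4² = 16 ≡ 16; 70^16 ≡ 16² = 256 ≡ 19; 70^32 ≡ 19² = 361 ≡ 45.
Since 39 = 32 + 4 + 2 + 1, 70^39 ≡ 45 · 4 · 2 · 70; multiplying out mod 79: 45·4 = 180 ≡ 22, then 22·2 = 44 ≡ 44, then 44·70 = 3080 ≡ 78. Thus 70^39 ≡ 78 ≡ −1 (mod 79).
By Euler's criterion 70 is a quadratic non-residue mod 79: no n satisfies n² ≡ 70 (mod 79).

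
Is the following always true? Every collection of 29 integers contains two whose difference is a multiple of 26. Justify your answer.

There are exactly 26 possible remainders on division by 26.
With 29 integers and only 26 classes, the pigeonhole principle forces two of them, say a and b, into the same class.
Then a ≡ b (mod 26), i.e. 26 ∣ (a − b).

Yes, this is always true.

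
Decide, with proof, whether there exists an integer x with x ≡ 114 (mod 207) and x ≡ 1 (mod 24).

Both moduli are multiples of 3 = gcd(207, 24), so any solution would satisfy x ≡ 114 and x ≡ 1 modulo 3 simultaneously.
But 114 mod 3 = 0 while 1 mod 3 = 1, a contradiction.
Therefore no such x exists.

No, no such integer exists.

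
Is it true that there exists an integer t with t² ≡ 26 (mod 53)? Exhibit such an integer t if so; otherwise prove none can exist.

There is no such integer.

53 is prime, so by Euler's criterion 26 is a square mod 53 iff 26^((53−1)/2) = 26^26 ≡ 1 (mod 53).
Repeated squaring mod 53: 26^2 = 676 ≡ 40; 26^4 ≡ 40² = 1600 ≡ 10; 26^8 ≡ 10² = 100 ≡ 47; 26^16 ≡ 47² = 2209 ≡ 36.
Since 26 = 16 + 8 + 2, 26^26 ≡ 36 · 47 · 40; multiplying out mod 53: 36·47 = 1692 ≡ 49, then 49·40 = 1960 ≡ 52. Thus 26^26 ≡ 52 ≡ −1 (mod 53).
By Euler's criterion 26 is a quadratic non-residue mod 53: no t satisfies t² ≡ 26 (mod 53).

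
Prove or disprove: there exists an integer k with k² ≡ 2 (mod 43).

43 is prime, so by Euler's criterion 2 is a square mod 43 iff 2^((43−1)/2) = 2^21 ≡ 1 (mod 43).
Squaring successively (mod 43): 2^2 = 4 ≡ 4; 2^4 ≡ 4² = 16 ≡ 16; 2^8 ≡ 16² = 256 ≡ 41; 2^16 ≡ 41² = 1681 ≡ 4.
Since 21 = 16 + 4 + 1, 2^21 ≡ 4 · 16 · 2; multiplying out mod 43: 4·16 = 64 ≡ 21, then 21·2 = 42 ≡ 42. Thus 2^21 ≡ 42 ≡ −1 (mod 43).
By Euler's criterion 2 is a quadratic non-residue mod 43: no k satisfies k² ≡ 2 (mod 43).

No, no such integer exists.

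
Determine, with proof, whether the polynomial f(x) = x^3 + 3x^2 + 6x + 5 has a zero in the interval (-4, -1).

Yes, f has a root in the interval.

f(-4) = -35 and f(-1) = 1, which have opposite signs.
As a polynomial, f is continuous on every closed interval.
By the Intermediate Value Theorem f must vanish at some point of (-4, -1).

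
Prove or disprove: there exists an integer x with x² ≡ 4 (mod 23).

x = 21

Take x = 21. Then 21² = 441 = 19·23 + 4, so 21² ≡ 4 (mod 23).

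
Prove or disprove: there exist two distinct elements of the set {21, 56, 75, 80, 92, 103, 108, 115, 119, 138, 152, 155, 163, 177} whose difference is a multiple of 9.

Reduce each element mod 9: 21↦3, 56↦2, 75↦3, 80↦8, 92↦2, 103↦4, 108↦0, 115↦7, 119↦2, 138↦3, 152↦8, 155↦2, 163↦1, 177↦6. The residue 3 repeats (at 21 and 75), and 75 − 21 = 54 = 6·9.

21 and 75 are such a pair.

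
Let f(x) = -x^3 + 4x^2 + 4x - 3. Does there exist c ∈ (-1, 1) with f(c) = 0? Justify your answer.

Yes, such a c exists.

f(-1) = -2 and f(1) = 4, which have opposite signs.
Since f is a polynomial it is continuous on [-1, 1].
By the Intermediate Value Theorem f must vanish at some point of (-1, 1).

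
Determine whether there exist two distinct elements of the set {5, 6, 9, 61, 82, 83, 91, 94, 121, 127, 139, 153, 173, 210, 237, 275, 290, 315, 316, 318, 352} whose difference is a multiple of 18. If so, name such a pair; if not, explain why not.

Yes: 5 and 275.

Both 5 and 275 leave remainder 5 on division by 18; their difference 270 = 15·18 is a multiple of 18.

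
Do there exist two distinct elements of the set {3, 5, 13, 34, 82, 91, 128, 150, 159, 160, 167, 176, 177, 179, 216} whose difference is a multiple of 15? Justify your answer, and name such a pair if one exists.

There is no such pair.

Two integers differ by a multiple of 15 exactly when they have the same residue mod 15. The residues are 3↦3, 5↦5, 13↦13, 34↦4, 82↦7, 91↦1, 128↦8, 150↦0, 159↦9, 160↦10, 167↦2, 176↦11, 177↦12, 179↦14, 216↦6.
All 15 residues are distinct, so no two elements differ by a multiple of 15.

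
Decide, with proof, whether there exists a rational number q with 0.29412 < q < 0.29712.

q = 8/27

Scale by 27: the interval becomes (7.94124, 8.02224), which contains the integer 8.
So q = 8/27 works: it is a ratio of integers, and dividing 27·0.29412 < 8 < 27·0.29712 through by 27 gives 0.29412 < 8/27 < 0.29712.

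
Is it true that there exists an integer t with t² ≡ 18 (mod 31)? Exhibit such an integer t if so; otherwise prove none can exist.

t = 24

t = 24 works: 24² = 576, and 576 − 18 = 558 = 18·31.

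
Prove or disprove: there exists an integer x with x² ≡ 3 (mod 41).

Apply Euler's criterion with the prime 41: 3 is a quadratic residue iff 3^20 ≡ 1 (mod 41), and a non-residue iff it is ≡ −1.
Squaring successively (mod 41): 3^2 = 9 ≡ 9; 3^4 ≡ 9² = 81 ≡ 40; 3^8 ≡ 40² = 1600 ≡ 1; 3^16 ≡ 1² = 1 ≡ 1.
Since 20 = 16 + 4, 3^20 ≡ 1 · 40; multiplying out mod 41: 1·40 = 40 ≡ 40. Thus 3^20 ≡ 40 ≡ −1 (mod 41).
The value −1 means 3 is a non-residue modulo 41, so x² ≡ 3 (mod 41) is impossible.

No such integer exists.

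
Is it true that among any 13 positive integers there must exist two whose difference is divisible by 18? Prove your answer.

No, the set {77, 78, 79, 80, 81, 82, 83, 84, 85, 86, 87, 88, 89} is a counterexample.

Consider the 13 integers 77, 78, …, 89. They lie in distinct residue classes modulo 18, since 13 ≤ 18.
Any two of them differ by at most 12 < 18 and by at least 1, so no difference is a multiple of 18.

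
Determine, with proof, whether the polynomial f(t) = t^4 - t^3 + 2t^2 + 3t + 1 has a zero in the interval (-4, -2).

No such root exists.

f(-4) = 341 and f(-2) = 27, both positive, so a sign-change argument is unavailable; we show f keeps this sign on the whole interval.
Shift to the endpoint -2: with t = -2 − u (0 < u < 2), one computes f(-2 − u) = u^4 + 9u^3 + 32u^2 + 49u + 27.
The nonzero coefficients here are all positive, so for u > 0 every term is positive (or zero), and the constant term 27 is strictly positive.
Therefore f(t) > 0 throughout (-4, -2), and f has no zero there.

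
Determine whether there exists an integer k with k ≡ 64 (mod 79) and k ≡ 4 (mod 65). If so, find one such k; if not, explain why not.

k = 459

Since 79 and 65 share no common factor, CRT says the pair of congruences has a solution (unique mod 5135).
Any solution of the first congruence is k = 64 + 79t; substituting into the second, 79t ≡ 4 − 64 ≡ 5 (mod 65).
79 ≡ 14 (mod 65), so this reads 14t ≡ 5 (mod 65). Invert 14 mod 65 by the Euclidean algorithm: 65 = 4·14 + 9, 14 = 1·9 + 5, 9 = 1·5 + 4, 5 = 1·4 + 1, 4 = 4·1 + 0; back-substituting, 1 = 5 − 1·4 = 5 − (9 − 1·5) = −9 + 2·5 = −9 + 2·(14 − 1·9) = 2·14 − 3·9 = 2·14 − 3·(65 − 4·14) = −3·65 + 14·14. Hence 14·14 ≡ 1, so 14⁻¹ ≡ 14 (mod 65).
Multiplying by 14: t ≡ 14·5 = 70 ≡ 5 (mod 65).
With t = 5: k = 64 + 79·5 = 459.
Check: 459 mod 79 = 64, 459 mod 65 = 4. ✓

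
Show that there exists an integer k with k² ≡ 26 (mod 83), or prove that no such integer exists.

k = 21

k = 21 works: 21² = 441, and 441 − 26 = 415 = 5·83.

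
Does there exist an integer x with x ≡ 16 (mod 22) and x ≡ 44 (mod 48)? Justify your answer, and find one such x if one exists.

x = 236

The moduli are not coprime: gcd(22, 48) = 2. Compatibility requires 2 ∣ (44 − 16) = 28, which holds, so solutions exist.
Write x = 16 + 22t. Then 22t ≡ 44 − 16 ≡ 28 (mod 48); dividing through by 2 gives 11t ≡ 14 (mod 24).
To invert 11 modulo 24: 24 = 2·11 + 2, 11 = 5·2 + 1, 2 = 2·1 + 0, and unwinding, 1 = 11 − 5·2 = 11 − 5·(24 − 2·11) = −5·24 + 11·11. Thus 11⁻¹ ≡ 11 (mod 24).
Therefore t ≡ 11·14 = 154 ≡ 10 (mod 24).
Then x = 16 + 22·10 = 236.
Verify: 236 = 10·22 + 16 and 236 = 4·48 + 44. ✓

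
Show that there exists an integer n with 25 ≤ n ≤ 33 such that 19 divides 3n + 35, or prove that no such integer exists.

No, no such integer n in that range exists.

At n = 25, 3·25 + 35 = 110 ≡ 15 (mod 19), and each step in n adds 3, giving residues 15, 18, 2, 5, 8, 11, 14, 17, 1 for n = 25, 26, …, 33.
The residue 0 does not occur, so no n in [25, 33] makes 3n + 35 a multiple of 19.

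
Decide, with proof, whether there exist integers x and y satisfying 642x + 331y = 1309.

x = 249, y = -479

642 and 331 are coprime, so 642x + 331y ranges over all of ℤ.
Dividing repeatedly: 642 = 1·331 + 311, 331 = 1·311 + 20, 311 = 15·20 + 11, 20 = 1·11 + 9, 11 = 1·9 + 2, 9 = 4·2 + 1, 2 = 2·1 + 0.
Back-substituting, 1 = 9 − 4·2 = 9 − 4·(11 − 1·9) = −4·11 + 5·9 = −4·11 + 5·(20 − 1·11) = 5·20 − 9·11 = 5·20 − 9·(311 − 15·20) = −9·311 + 140·20 = −9·311 + 140·(331 − 1·311) = 140·331 − 149·311 = 140·331 − 149·(642 − 1·331) = −149·642 + 289·331; that is, 642·(-149) + 331·289 = 1.
Multiplying through by 1309: x = (-149)·1309 = -195041, y = 289·1309 = 378301 is a solution.
Shifting by a multiple of (331, −642) keeps it a solution: x = -195041 + 590·331 = 249, y = 378301 − 590·642 = -479.
Indeed 642·249 + 331·(-479) = 159858 − 158549 = 1309.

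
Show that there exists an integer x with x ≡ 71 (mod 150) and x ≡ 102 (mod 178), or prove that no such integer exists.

gcd(150, 178) = 2. If x ≡ 71 (mod 150) and x ≡ 102 (mod 178), then x ≡ 71 (mod 2) and x ≡ 102 (mod 2).
However 71 ≡ 1 and 102 ≡ 0 (mod 2), and 1 ≠ 0.
So no integer satisfies both congruences.

No such integer exists.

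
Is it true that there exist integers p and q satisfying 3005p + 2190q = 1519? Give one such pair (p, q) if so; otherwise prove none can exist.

gcd(3005, 2190) = 5, so every integer of the form 3005p + 2190q is a multiple of 5.
But 1519 = 5·303 + 4, so 5 ∤ 1519.
So the equation is unsolvable over ℤ.

There are no such integers.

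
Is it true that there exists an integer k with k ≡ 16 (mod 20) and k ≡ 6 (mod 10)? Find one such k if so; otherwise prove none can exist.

k = 16

gcd(20, 10) = 10. A simultaneous solution exists iff 16 ≡ 6 (mod 10); here 16 mod 10 = 6 = 6 mod 10, so it does.
In fact k = 16 itself already satisfies 16 mod 10 = 6.
Check: 16 mod 20 = 16, 16 mod 10 = 6. ✓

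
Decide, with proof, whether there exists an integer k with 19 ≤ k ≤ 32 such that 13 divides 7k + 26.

k = 26

Scanning upward from k = 19 gives 159, 166, 173, 180, 187, 194, 201, none divisible by 13. Try k = 26: 7·26 + 26 = 208 = 16·13, which is divisible by 13.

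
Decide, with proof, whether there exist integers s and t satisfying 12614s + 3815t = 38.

There are no such integers.

Both 12614 and 3815 are divisible by gcd(12614, 3815) = 7, hence so is any combination 12614s + 3815t.
But 38 is not a multiple of 7 (it leaves remainder 3).
Hence no integers s, t satisfy the equation.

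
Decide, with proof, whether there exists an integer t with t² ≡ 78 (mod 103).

There is no such integer.

103 is prime, so by Euler's criterion 78 is a square mod 103 iff 78^((103−1)/2) = 78^51 ≡ 1 (mod 103).
Squaring successively (mod 103): 78^2 = 6084 ≡ 7; 78^4 ≡ 7² = 49 ≡ 49; 78^8 ≡ 49² = 2401 ≡ 32; 78^16 ≡ 32² = 1024 ≡ 97; 78^32 ≡ 97² = 9409 ≡ 36.
Since 51 = 32 + 16 + 2 + 1, 78^51 ≡ 36 · 97 · 7 · 78; multiplying out mod 103: 36·97 = 3492 ≡ 93, then 93·7 = 651 ≡ 33, then 33·78 = 2574 ≡ 102. Thus 78^51 ≡ 102 ≡ −1 (mod 103).
The value −1 means 78 is a non-residue modulo 103, so t² ≡ 78 (mod 103) is impossible.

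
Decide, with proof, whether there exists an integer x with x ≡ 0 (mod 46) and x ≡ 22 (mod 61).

x = 1242

Since 46 and 61 share no common factor, CRT says the pair of congruences has a solution (unique mod 2806).
Write x = 0 + 46t and require 0 + 46t ≡ 22 (mod 61), i.e. 46t ≡ 22 (mod 61).
Note 46·4 = 184 ≡ 1 (mod 61) (as 184 − 1 = 3·61), so 46⁻¹ ≡ 4.
Multiplying by 4: t ≡ 4·22 = 88 ≡ 27 (mod 61).
Taking t = 27 gives x = 0 + 46·27 = 1242.
Verify: 1242 = 27·46 + 0 and 1242 = 20·61 + 22. ✓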